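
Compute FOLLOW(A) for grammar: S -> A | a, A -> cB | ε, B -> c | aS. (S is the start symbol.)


$ ∈ FOLLOW(S). For each A -> αBβ: add FIRST(β)\{ε} to FOLLOW(B); if β nullable, add FOLLOW(A).
FOLLOW(A) = {$}


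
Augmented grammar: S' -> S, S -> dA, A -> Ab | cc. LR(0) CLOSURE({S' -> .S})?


Start: S' -> .S
For each item with dot before a nonterminal B, add B -> .γ for every B-production
Closure: [S' -> .S, S -> .dA]


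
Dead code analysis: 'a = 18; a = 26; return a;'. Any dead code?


first assignment to a is overwritten before any read
Dead: 'a = 18'


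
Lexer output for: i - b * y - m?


Scan left to right, longest-match per lexeme
Tokens: ID(i), OP(-), ID(b), OP(*), ID(y), OP(-), ID(m)


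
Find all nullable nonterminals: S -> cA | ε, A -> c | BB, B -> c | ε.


A nonterminal is nullable iff some alternative derives ε (directly, or every symbol in it is nullable)
Nullable: {A, B, S}


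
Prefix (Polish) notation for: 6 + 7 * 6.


'*' binds tighter: tree is (+ 6 (* 7 6))
Prefix: + 6 * 7 6


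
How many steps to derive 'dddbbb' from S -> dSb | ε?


Derivation: S => dSb => ddSbb => dddSbbb => dddbbb
Steps: 4


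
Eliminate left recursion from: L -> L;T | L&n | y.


Left-recursive alternatives: L;T, L&n; non-recursive: y
Introduce L': L -> yL', L' -> ;TL' | &nL' | ε


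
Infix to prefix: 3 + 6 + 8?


left-to-right (same/higher precedence on left): tree is (+ (+ 3 6) 8)
Prefix: + + 3 6 8


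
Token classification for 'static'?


Pattern: reserved word
Type: KEYWORD


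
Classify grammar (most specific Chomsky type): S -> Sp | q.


Left-linear: every RHS is a terminal or one nonterminal followed by a terminal
Classification: Type 3 (Regular)


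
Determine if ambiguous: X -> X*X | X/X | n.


'n*n/n' has two parse trees (no precedence encoded between * and /)
Ambiguous


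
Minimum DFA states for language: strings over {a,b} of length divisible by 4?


Track length mod 4: states 0..3, accept at 0
Minimal DFA: 4 states


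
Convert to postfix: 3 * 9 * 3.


Left to right (same or higher precedence on left)
Postfix: 3 9 * 3 *


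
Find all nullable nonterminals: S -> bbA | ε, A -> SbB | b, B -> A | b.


A nonterminal is nullable iff some alternative derives ε (directly, or every symbol in it is nullable)
Nullable: {S}


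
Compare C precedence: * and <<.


'*' is multiplicative (level 10); '<<' is shift (level 8)
Higher level binds tighter
'*' has higher precedence than '<<'


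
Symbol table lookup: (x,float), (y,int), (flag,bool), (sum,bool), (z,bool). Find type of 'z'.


Lookup 'z' → type bool


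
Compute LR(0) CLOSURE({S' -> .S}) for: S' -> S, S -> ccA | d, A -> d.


Start: S' -> .S
For each item with dot before a nonterminal B, add B -> .γ for every B-production
Closure: [S' -> .S, S -> .ccA, S -> .d]


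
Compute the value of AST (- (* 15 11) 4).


Evaluate inner: (* 15 11) = 165
Evaluate root: (- 165 4) = 161
Result: 161


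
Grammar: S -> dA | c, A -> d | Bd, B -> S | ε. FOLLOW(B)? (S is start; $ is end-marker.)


$ ∈ FOLLOW(S). For each A -> αBβ: add FIRST(β)\{ε} to FOLLOW(B); if β nullable, add FOLLOW(A).
FOLLOW(B) = {d}


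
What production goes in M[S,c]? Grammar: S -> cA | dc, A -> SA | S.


For [S, c]: 'c' ∈ FIRST(cA)
Entry: S -> cA


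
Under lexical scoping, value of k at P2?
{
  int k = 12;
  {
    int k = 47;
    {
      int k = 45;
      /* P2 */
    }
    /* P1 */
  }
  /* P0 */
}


k declared in the same block as P2
k = 45


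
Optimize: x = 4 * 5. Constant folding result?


4 * 5 = 20 at compile time
Optimized: x = 20


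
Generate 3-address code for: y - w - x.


Break into single-operator statements:
t1 = y - w
t2 = t1 - x


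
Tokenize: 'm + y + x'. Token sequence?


Scan left to right, longest-match per lexeme
Tokens: ID(m), OP(+), ID(y), OP(+), ID(x)


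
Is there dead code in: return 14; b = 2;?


statement follows a return and is unreachable
Dead: 'b = 2'


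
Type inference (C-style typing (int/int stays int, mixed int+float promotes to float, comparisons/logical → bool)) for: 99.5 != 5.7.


Operand types: float != float
Rule: comparison yields bool
Result type: bool


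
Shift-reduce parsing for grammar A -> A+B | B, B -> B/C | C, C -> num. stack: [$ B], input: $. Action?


lookahead ∉ {/} so B won't extend; reduce A -> B
Action: reduce (A -> B)


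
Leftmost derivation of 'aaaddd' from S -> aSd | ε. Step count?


Derivation: S => aSd => aaSdd => aaaSddd => aaaddd
Steps: 4


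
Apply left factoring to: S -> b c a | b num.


Common prefix: 'b'
Factored: S -> b S', S' -> c a | num


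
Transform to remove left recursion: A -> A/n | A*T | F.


Left-recursive alternatives: A/n, A*T; non-recursive: F
Introduce A': A -> FA', A' -> /nA' | *TA' | ε


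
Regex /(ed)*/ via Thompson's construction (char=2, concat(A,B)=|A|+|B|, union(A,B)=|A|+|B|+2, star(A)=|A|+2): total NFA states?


Syntax tree has 2 char leaf(s), 0 union(s), 1 star(s)
chars contribute 2×2 = 4; each union adds +2; each star adds +2
Total: 4 + 0 + 2 = 6 states


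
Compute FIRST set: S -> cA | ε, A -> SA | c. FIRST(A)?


Per alternative of A: FIRST(SA) = {c}; FIRST(c) = {c}
FIRST(A) = {c}


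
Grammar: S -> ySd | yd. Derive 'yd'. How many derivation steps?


Derivation: S => yd
Steps: 1


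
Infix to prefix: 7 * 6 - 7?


left-to-right (same/higher precedence on left): tree is (- (* 7 6) 7)
Prefix: - * 7 6 7


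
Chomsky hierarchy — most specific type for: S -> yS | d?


Right-linear: every RHS is a terminal or a terminal followed by one nonterminal
Classification: Type 3 (Regular)


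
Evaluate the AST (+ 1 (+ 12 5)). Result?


Evaluate inner: (+ 12 5) = 17
Evaluate root: (+ 1 17) = 18
Result: 18


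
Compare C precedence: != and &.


'!=' is equality (level 6); '&' is bitwise AND (level 5)
Higher level binds tighter
'!=' has higher precedence than '&'


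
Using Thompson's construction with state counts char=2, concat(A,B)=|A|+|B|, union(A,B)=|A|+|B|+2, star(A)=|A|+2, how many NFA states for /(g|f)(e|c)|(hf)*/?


Syntax tree has 6 char leaf(s), 3 union(s), 1 star(s)
chars contribute 6×2 = 12; each union adds +2; each star adds +2
Total: 12 + 6 + 2 = 20 states


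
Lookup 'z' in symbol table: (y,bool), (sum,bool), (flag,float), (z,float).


Lookup 'z' → type float


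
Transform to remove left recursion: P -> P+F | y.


Left-recursive alternatives: P+F; non-recursive: y
Introduce P': P -> yP', P' -> +FP' | ε


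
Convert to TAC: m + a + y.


Break into single-operator statements:
t1 = m + a
t2 = t1 + y


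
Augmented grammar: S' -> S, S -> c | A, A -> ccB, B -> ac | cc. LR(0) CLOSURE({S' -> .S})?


Start: S' -> .S
For each item with dot before a nonterminal B, add B -> .γ for every B-production
Closure: [S' -> .S, S -> .c, S -> .A, A -> .ccB]


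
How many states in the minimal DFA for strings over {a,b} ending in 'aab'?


Track the longest suffix of input matching a prefix of 'aab': 4 classes (prefixes of length 0..3)
Minimal DFA: 4 states


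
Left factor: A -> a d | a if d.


Common prefix: 'a'
Factored: A -> a A', A' -> d | if d


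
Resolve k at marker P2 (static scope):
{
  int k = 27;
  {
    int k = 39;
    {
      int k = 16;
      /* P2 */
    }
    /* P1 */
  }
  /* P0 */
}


k declared in the same block as P2
k = 16


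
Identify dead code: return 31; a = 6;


statement follows a return and is unreachable
Dead: 'a = 6'


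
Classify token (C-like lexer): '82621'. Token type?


Pattern: digits only
Type: INTEGER_LITERAL


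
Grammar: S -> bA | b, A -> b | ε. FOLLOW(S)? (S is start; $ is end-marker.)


$ ∈ FOLLOW(S). For each A -> αBβ: add FIRST(β)\{ε} to FOLLOW(B); if β nullable, add FOLLOW(A).
FOLLOW(S) = {$}


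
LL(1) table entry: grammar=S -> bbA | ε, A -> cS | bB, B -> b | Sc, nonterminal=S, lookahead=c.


For [S, c]: ε is nullable and 'c' ∈ FOLLOW(S)
Entry: S -> ε


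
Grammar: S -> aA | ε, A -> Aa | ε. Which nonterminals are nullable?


A nonterminal is nullable iff some alternative derives ε (directly, or every symbol in it is nullable)
Nullable: {A, S}


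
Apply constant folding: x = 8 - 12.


8 - 12 = -4 at compile time
Optimized: x = -4


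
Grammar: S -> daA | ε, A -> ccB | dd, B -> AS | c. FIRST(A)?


Per alternative of A: FIRST(ccB) = {c}; FIRST(dd) = {d}
FIRST(A) = {c, d}


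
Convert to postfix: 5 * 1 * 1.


Left to right (same or higher precedence on left)
Postfix: 5 1 * 1 *


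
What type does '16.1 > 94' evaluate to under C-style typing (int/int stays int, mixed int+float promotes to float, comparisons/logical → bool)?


Operand types: float > int
Rule: comparison yields bool
Result type: bool


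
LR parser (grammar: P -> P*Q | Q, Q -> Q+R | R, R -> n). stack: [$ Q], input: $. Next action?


lookahead ∉ {+} so Q won't extend; reduce P -> Q
Action: reduce (P -> Q)


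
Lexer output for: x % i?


Scan left to right, longest-match per lexeme
Tokens: ID(x), OP(%), ID(i)


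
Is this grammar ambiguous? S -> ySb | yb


balanced y^n…b^n: each string has a unique parse
Unambiguous


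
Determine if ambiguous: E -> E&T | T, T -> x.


precedence layered via separate nonterminal T: deterministic
Unambiguous


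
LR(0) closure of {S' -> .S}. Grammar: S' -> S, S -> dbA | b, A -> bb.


Start: S' -> .S
For each item with dot before a nonterminal B, add B -> .γ for every B-production
Closure: [S' -> .S, S -> .dbA, S -> .b]


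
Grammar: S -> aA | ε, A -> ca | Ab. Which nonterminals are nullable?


A nonterminal is nullable iff some alternative derives ε (directly, or every symbol in it is nullable)
Nullable: {S}


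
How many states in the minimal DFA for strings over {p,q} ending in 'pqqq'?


Track the longest suffix of input matching a prefix of 'pqqq': 5 classes (prefixes of length 0..4)
Minimal DFA: 5 states


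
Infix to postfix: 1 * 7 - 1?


Left to right (same or higher precedence on left)
Postfix: 1 7 * 1 -


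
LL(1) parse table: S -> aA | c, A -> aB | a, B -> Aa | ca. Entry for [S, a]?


For [S, a]: 'a' ∈ FIRST(aA)
Entry: S -> aA


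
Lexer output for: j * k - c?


Scan left to right, longest-match per lexeme
Tokens: ID(j), OP(*), ID(k), OP(-), ID(c)


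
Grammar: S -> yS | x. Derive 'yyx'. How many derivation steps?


Derivation: S => yS => yyS => yyx
Steps: 3


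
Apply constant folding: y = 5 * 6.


5 * 6 = 30 at compile time
Optimized: y = 30


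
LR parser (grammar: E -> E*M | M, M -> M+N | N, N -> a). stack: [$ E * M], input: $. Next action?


handle 'E*M' on top; lookahead ∈ FOLLOW(E) = {*, $}
Action: reduce (E -> E*M)


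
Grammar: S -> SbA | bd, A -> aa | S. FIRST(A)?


Per alternative of A: FIRST(aa) = {a}; FIRST(S) = {b}
FIRST(A) = {a, b}


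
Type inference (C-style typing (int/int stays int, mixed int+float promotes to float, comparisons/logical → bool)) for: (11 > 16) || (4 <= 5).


Operand types: bool || bool
Rule: logical operators take bool operands and yield bool
Result type: bool


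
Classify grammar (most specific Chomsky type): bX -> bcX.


LHS has context (more than one symbol) and |LHS| ≤ |RHS|
Classification: Type 1 (Context-Sensitive)


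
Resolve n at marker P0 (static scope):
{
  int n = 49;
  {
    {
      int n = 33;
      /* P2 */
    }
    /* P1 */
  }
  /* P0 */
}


n declared in the same block as P0
n = 49


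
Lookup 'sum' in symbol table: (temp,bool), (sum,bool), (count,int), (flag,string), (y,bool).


Lookup 'sum' → type bool


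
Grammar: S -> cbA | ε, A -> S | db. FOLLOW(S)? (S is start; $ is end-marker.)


$ ∈ FOLLOW(S). For each A -> αBβ: add FIRST(β)\{ε} to FOLLOW(B); if β nullable, add FOLLOW(A).
FOLLOW(S) = {$}


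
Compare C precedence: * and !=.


'*' is multiplicative (level 10); '!=' is equality (level 6)
Higher level binds tighter
'*' has higher precedence than '!='


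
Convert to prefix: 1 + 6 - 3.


left-to-right (same/higher precedence on left): tree is (- (+ 1 6) 3)
Prefix: - + 1 6 3


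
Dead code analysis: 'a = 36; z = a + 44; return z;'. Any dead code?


a is read by z's definition; z is returned
No dead code


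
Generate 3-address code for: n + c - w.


Break into single-operator statements:
t1 = n + c
t2 = t1 - w


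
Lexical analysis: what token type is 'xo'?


Pattern: letter/underscore followed by alphanumerics, not a keyword
Type: IDENTIFIER


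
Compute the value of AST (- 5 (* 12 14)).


Evaluate inner: (* 12 14) = 168
Evaluate root: (- 5 168) = -163
Result: -163


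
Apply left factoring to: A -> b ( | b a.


Common prefix: 'b'
Factored: A -> b A', A' -> ( | a


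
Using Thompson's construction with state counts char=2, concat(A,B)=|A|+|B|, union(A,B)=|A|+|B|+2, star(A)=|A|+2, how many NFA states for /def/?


Syntax tree has 3 char leaf(s), 0 union(s), 0 star(s)
chars contribute 3×2 = 6; each union adds +2; each star adds +2
Total: 6 + 0 + 0 = 6 states


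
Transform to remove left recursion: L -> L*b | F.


Left-recursive alternatives: L*b; non-recursive: F
Introduce L': L -> FL', L' -> *bL' | ε


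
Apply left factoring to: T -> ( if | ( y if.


Common prefix: '('
Factored: T -> ( T', T' -> if | y if


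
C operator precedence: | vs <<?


'<<' is shift (level 8); '|' is bitwise OR (level 3)
Higher level binds tighter
'<<' has higher precedence than '|'


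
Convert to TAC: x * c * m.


Break into single-operator statements:
t1 = x * c
t2 = t1 * m


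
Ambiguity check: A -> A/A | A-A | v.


'v/v-v' has two parse trees (no precedence encoded between / and -)
Ambiguous


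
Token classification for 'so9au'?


Pattern: letter/underscore followed by alphanumerics, not a keyword
Type: IDENTIFIER


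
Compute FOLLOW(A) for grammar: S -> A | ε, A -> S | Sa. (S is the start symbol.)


$ ∈ FOLLOW(S). For each A -> αBβ: add FIRST(β)\{ε} to FOLLOW(B); if β nullable, add FOLLOW(A).
FOLLOW(A) = {$, a}


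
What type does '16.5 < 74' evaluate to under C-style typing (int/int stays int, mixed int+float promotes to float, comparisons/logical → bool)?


Operand types: float < int
Rule: comparison yields bool
Result type: bool


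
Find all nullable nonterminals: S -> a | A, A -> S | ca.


A nonterminal is nullable iff some alternative derives ε (directly, or every symbol in it is nullable)
Nullable: {}


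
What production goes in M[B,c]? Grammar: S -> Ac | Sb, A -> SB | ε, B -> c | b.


For [B, c]: 'c' ∈ FIRST(c)
Entry: B -> c


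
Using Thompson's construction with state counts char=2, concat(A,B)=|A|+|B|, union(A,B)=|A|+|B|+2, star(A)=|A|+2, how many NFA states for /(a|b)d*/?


Syntax tree has 3 char leaf(s), 1 union(s), 1 star(s)
chars contribute 3×2 = 6; each union adds +2; each star adds +2
Total: 6 + 2 + 2 = 10 states


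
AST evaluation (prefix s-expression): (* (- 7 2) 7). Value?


Evaluate inner: (- 7 2) = 5
Evaluate root: (* 5 7) = 35
Result: 35


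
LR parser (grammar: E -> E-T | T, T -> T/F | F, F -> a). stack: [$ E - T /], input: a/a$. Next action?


no handle; shift 'a'
Action: shift


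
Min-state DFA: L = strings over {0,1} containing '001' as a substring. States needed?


KMP-style automaton: 3 progress states + 1 absorbing accept = 4
Minimal DFA: 4 states


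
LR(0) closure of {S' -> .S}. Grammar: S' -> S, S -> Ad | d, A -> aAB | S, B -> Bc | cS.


Start: S' -> .S
For each item with dot before a nonterminal B, add B -> .γ for every B-production
Closure: [S' -> .S, S -> .Ad, S -> .d, A -> .aAB, A -> .S]


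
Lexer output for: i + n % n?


Scan left to right, longest-match per lexeme
Tokens: ID(i), OP(+), ID(n), OP(%), ID(n)


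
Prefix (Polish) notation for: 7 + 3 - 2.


left-to-right (same/higher precedence on left): tree is (- (+ 7 3) 2)
Prefix: - + 7 3 2


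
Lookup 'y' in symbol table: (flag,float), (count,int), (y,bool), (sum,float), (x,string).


Lookup 'y' → type bool


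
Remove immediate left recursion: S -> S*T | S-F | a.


Left-recursive alternatives: S*T, S-F; non-recursive: a
Introduce S': S -> aS', S' -> *TS' | -FS' | ε


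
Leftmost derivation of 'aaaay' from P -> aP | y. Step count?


Derivation: P => aP => aaP => aaaP => aaaaP => aaaay
Steps: 5


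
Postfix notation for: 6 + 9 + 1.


Left to right (same or higher precedence on left)
Postfix: 6 9 + 1 +


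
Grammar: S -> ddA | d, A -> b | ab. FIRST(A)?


Per alternative of A: FIRST(b) = {b}; FIRST(ab) = {a}
FIRST(A) = {a, b}


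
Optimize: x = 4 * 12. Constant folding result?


4 * 12 = 48 at compile time
Optimized: x = 48


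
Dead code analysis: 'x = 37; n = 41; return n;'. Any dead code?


x is assigned but never read
Dead: 'x = 37'


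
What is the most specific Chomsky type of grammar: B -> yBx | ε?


Single nonterminal LHS, but y^n x^n is not regular
Classification: Type 2 (Context-Free)


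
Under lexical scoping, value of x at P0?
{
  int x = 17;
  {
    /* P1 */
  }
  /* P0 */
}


x declared in the same block as P0
x = 17


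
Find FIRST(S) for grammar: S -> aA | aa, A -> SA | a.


Per alternative of S: FIRST(aA) = {a}; FIRST(aa) = {a}
FIRST(S) = {a}


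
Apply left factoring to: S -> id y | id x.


Common prefix: 'id'
Factored: S -> id S', S' -> y | x


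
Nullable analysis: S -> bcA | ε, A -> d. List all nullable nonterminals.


A nonterminal is nullable iff some alternative derives ε (directly, or every symbol in it is nullable)
Nullable: {S}


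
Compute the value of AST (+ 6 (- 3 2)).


Evaluate inner: (- 3 2) = 1
Evaluate root: (+ 6 1) = 7
Result: 7


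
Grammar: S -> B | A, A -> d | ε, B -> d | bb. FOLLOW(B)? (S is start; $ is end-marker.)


$ ∈ FOLLOW(S). For each A -> αBβ: add FIRST(β)\{ε} to FOLLOW(B); if β nullable, add FOLLOW(A).
FOLLOW(B) = {$}


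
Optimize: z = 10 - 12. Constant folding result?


10 - 12 = -2 at compile time
Optimized: z = -2


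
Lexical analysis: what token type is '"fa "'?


Pattern: double-quoted sequence
Type: STRING_LITERAL


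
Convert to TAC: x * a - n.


Break into single-operator statements:
t1 = x * a
t2 = t1 - n


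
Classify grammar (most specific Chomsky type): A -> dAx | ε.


Single nonterminal LHS, but d^n x^n is not regular
Classification: Type 2 (Context-Free)


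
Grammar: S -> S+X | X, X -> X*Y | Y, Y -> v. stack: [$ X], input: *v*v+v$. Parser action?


shift '*' to continue X -> X*Y
Action: shift


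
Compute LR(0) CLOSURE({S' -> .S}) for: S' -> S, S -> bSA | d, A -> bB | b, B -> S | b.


Start: S' -> .S
For each item with dot before a nonterminal B, add B -> .γ for every B-production
Closure: [S' -> .S, S -> .bSA, S -> .d]


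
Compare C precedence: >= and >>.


'>>' is shift (level 8); '>=' is relational (level 7)
Higher level binds tighter
'>>' has higher precedence than '>='


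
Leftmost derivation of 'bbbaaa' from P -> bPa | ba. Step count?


Derivation: P => bPa => bbPaa => bbbaaa
Steps: 3


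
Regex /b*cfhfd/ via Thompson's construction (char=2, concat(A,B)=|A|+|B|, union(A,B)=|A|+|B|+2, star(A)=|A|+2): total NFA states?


Syntax tree has 6 char leaf(s), 0 union(s), 1 star(s)
chars contribute 6×2 = 12; each union adds +2; each star adds +2
Total: 12 + 0 + 2 = 14 states


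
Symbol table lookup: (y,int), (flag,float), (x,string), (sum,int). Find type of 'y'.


Lookup 'y' → type int


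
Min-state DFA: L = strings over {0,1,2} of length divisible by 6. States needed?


Track length mod 6: states 0..5, accept at 0
Minimal DFA: 6 states


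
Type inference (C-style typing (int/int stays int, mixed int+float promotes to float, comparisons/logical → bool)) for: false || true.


Operand types: bool || bool
Rule: logical operators take bool operands and yield bool
Result type: bool


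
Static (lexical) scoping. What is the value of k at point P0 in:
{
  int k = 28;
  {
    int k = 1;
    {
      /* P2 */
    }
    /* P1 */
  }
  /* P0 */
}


k declared in the same block as P0
k = 28


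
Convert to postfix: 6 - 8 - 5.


Left to right (same or higher precedence on left)
Postfix: 6 8 - 5 -


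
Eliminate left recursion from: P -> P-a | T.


Left-recursive alternatives: P-a; non-recursive: T
Introduce P': P -> TP', P' -> -aP' | ε


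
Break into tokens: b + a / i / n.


Scan left to right, longest-match per lexeme
Tokens: ID(b), OP(+), ID(a), OP(/), ID(i), OP(/), ID(n)


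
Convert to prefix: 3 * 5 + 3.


left-to-right (same/higher precedence on left): tree is (+ (* 3 5) 3)
Prefix: + * 3 5 3


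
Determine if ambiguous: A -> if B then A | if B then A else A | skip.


dangling else: 'if B then if B then skip else skip' parses two ways
Ambiguous


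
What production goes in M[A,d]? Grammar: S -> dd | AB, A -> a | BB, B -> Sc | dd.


For [A, d]: 'd' ∈ FIRST(BB)
Entry: A -> BB


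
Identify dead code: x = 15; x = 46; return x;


first assignment to x is overwritten before any read
Dead: 'x = 15'


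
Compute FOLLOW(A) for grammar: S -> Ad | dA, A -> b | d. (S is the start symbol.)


$ ∈ FOLLOW(S). For each A -> αBβ: add FIRST(β)\{ε} to FOLLOW(B); if β nullable, add FOLLOW(A).
FOLLOW(A) = {$, d}


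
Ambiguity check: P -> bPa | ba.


balanced b^n…a^n: each string has a unique parse
Unambiguous


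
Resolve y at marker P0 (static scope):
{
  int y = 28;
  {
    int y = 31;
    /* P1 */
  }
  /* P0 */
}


y declared in the same block as P0
y = 28


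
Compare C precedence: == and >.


'>' is relational (level 7); '==' is equality (level 6)
Higher level binds tighter
'>' has higher precedence than '=='


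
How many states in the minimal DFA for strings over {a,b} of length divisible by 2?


Track length mod 2: states 0..1, accept at 0
Minimal DFA: 2 states


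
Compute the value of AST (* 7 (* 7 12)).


Evaluate inner: (* 7 12) = 84
Evaluate root: (* 7 84) = 588
Result: 588


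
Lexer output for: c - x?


Scan left to right, longest-match per lexeme
Tokens: ID(c), OP(-), ID(x)


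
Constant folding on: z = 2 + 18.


2 + 18 = 20 at compile time
Optimized: z = 20


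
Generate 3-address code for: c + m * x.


Break into single-operator statements:
t1 = m * x
t2 = c + t1


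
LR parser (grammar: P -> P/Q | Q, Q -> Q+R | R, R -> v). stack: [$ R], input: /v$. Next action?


'R' (not preceded by Q+) is the handle for Q -> R
Action: reduce (Q -> R)


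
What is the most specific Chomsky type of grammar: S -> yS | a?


Right-linear: every RHS is a terminal or a terminal followed by one nonterminal
Classification: Type 3 (Regular)


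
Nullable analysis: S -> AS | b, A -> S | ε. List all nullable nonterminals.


A nonterminal is nullable iff some alternative derives ε (directly, or every symbol in it is nullable)
Nullable: {A}


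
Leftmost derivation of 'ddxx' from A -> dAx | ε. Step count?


Derivation: A => dAx => ddAxx => ddxx
Steps: 3


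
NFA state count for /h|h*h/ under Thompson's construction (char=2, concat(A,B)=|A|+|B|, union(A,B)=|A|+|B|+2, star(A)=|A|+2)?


Syntax tree has 3 char leaf(s), 1 union(s), 1 star(s)
chars contribute 3×2 = 6; each union adds +2; each star adds +2
Total: 6 + 2 + 2 = 10 states


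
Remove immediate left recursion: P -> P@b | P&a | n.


Left-recursive alternatives: P@b, P&a; non-recursive: n
Introduce P': P -> nP', P' -> @bP' | &aP' | ε


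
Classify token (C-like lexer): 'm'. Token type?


Pattern: letter/underscore followed by alphanumerics, not a keyword
Type: IDENTIFIER


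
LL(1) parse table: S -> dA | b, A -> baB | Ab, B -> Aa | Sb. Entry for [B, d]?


For [B, d]: 'd' ∈ FIRST(Sb)
Entry: B -> Sb


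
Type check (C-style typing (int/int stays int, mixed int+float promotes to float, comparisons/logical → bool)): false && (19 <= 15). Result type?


Operand types: bool && bool
Rule: logical operators take bool operands and yield bool
Result type: bool


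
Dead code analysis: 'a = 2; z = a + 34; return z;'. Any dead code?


a is read by z's definition; z is returned
No dead code


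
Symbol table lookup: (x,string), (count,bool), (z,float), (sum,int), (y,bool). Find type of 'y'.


Lookup 'y' → type bool


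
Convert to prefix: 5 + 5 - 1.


left-to-right (same/higher precedence on left): tree is (- (+ 5 5) 1)
Prefix: - + 5 5 1


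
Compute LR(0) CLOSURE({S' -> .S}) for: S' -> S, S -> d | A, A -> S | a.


Start: S' -> .S
For each item with dot before a nonterminal B, add B -> .γ for every B-production
Closure: [S' -> .S, S -> .d, S -> .A, A -> .S, A -> .a]


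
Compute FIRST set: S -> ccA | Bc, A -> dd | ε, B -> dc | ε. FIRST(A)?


Per alternative of A: FIRST(dd) = {d}; FIRST(ε) = {ε}
FIRST(A) = {d, ε}


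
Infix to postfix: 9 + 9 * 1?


* has higher precedence, evaluate 9*1 first
Postfix: 9 9 1 * +


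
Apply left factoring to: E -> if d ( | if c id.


Common prefix: 'if'
Factored: E -> if E', E' -> d ( | c id


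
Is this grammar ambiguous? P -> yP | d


right-linear, alternatives start with distinct terminals 'y' vs 'd': unique leftmost derivation
Unambiguous


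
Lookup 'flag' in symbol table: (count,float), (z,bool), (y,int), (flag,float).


Lookup 'flag' → type float


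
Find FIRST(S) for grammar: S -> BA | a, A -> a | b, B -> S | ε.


Per alternative of S: FIRST(BA) = {a, b}; FIRST(a) = {a}
FIRST(S) = {a, b}


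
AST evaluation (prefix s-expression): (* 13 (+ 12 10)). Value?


Evaluate inner: (+ 12 10) = 22
Evaluate root: (* 13 22) = 286
Result: 286


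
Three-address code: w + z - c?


Break into single-operator statements:
t1 = w + z
t2 = t1 - c


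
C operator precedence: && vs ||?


'&&' is logical AND (level 2); '||' is logical OR (level 1)
Higher level binds tighter
'&&' has higher precedence than '||'


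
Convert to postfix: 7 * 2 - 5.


Left to right (same or higher precedence on left)
Postfix: 7 2 * 5 -


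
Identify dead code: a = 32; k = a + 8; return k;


a is read by k's definition; k is returned
No dead code


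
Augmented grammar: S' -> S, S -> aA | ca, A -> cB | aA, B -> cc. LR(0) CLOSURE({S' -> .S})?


Start: S' -> .S
For each item with dot before a nonterminal B, add B -> .γ for every B-production
Closure: [S' -> .S, S -> .aA, S -> .ca]


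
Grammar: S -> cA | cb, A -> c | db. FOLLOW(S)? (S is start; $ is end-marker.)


$ ∈ FOLLOW(S). For each A -> αBβ: add FIRST(β)\{ε} to FOLLOW(B); if β nullable, add FOLLOW(A).
FOLLOW(S) = {$}


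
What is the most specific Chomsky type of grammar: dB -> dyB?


LHS has context (more than one symbol) and |LHS| ≤ |RHS|
Classification: Type 1 (Context-Sensitive)


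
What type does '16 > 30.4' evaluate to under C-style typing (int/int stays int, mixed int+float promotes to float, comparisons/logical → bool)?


Operand types: int > float
Rule: comparison yields bool
Result type: bool


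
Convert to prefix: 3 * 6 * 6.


left-to-right (same/higher precedence on left): tree is (* (* 3 6) 6)
Prefix: * * 3 6 6


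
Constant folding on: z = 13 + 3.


13 + 3 = 16 at compile time
Optimized: z = 16


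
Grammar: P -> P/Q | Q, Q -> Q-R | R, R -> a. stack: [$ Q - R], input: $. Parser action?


handle 'Q-R' on top
Action: reduce (Q -> Q-R)


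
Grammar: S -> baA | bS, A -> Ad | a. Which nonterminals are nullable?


A nonterminal is nullable iff some alternative derives ε (directly, or every symbol in it is nullable)
Nullable: {}


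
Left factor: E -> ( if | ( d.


Common prefix: '('
Factored: E -> ( E', E' -> if | d


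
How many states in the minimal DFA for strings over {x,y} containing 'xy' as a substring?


KMP-style automaton: 2 progress states + 1 absorbing accept = 3
Minimal DFA: 3 states


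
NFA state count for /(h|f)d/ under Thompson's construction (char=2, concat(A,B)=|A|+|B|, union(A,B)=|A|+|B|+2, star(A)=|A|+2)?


Syntax tree has 3 char leaf(s), 1 union(s), 0 star(s)
chars contribute 3×2 = 6; each union adds +2; each star adds +2
Total: 6 + 2 + 0 = 8 states


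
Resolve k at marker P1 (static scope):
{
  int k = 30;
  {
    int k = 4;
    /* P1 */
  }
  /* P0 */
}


k declared in the same block as P1
k = 4


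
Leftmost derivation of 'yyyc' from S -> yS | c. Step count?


Derivation: S => yS => yyS => yyyS => yyyc
Steps: 4


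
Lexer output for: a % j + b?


Scan left to right, longest-match per lexeme
Tokens: ID(a), OP(%), ID(j), OP(+), ID(b)


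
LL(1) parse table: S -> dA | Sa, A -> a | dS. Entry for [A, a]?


For [A, a]: 'a' ∈ FIRST(a)
Entry: A -> a


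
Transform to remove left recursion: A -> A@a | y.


Left-recursive alternatives: A@a; non-recursive: y
Introduce A': A -> yA', A' -> @aA' | ε


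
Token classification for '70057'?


Pattern: digits only
Type: INTEGER_LITERAL


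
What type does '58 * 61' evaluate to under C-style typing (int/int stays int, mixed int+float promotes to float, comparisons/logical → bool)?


Operand types: int * int
Rule: mixed int/float promotes to float; int/int stays int
Result type: int


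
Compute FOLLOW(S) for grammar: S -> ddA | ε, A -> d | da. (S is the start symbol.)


$ ∈ FOLLOW(S). For each A -> αBβ: add FIRST(β)\{ε} to FOLLOW(B); if β nullable, add FOLLOW(A).
FOLLOW(S) = {$}


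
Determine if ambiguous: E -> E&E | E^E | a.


'a&a^a' has two parse trees (no precedence encoded between & and ^)
Ambiguous


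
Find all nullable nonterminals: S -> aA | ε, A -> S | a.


A nonterminal is nullable iff some alternative derives ε (directly, or every symbol in it is nullable)
Nullable: {A, S}


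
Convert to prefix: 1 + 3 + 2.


left-to-right (same/higher precedence on left): tree is (+ (+ 1 3) 2)
Prefix: + + 1 3 2


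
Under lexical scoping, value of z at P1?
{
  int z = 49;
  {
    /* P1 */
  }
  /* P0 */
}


P1's block does not declare z; resolves to the enclosing declaration at depth 0
z = 49


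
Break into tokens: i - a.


Scan left to right, longest-match per lexeme
Tokens: ID(i), OP(-), ID(a)


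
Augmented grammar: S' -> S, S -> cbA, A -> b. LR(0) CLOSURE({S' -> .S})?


Start: S' -> .S
For each item with dot before a nonterminal B, add B -> .γ for every B-production
Closure: [S' -> .S, S -> .cbA]


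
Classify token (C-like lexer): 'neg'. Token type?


Pattern: letter/underscore followed by alphanumerics, not a keyword
Type: IDENTIFIER


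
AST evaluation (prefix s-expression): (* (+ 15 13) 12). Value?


Evaluate inner: (+ 15 13) = 28
Evaluate root: (* 28 12) = 336
Result: 336


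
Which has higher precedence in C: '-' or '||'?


'-' is additive (level 9); '||' is logical OR (level 1)
Higher level binds tighter
'-' has higher precedence than '||'


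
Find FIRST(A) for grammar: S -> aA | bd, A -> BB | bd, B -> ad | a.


Per alternative of A: FIRST(BB) = {a}; FIRST(bd) = {b}
FIRST(A) = {a, b}


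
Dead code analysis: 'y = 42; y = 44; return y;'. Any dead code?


first assignment to y is overwritten before any read
Dead: 'y = 42'


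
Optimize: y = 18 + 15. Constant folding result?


18 + 15 = 33 at compile time
Optimized: y = 33


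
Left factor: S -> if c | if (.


Common prefix: 'if'
Factored: S -> if S', S' -> c | (


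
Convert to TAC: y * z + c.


Break into single-operator statements:
t1 = y * z
t2 = t1 + c


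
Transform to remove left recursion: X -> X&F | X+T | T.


Left-recursive alternatives: X&F, X+T; non-recursive: T
Introduce X': X -> TX', X' -> &FX' | +TX' | ε


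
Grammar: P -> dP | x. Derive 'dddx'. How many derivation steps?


Derivation: P => dP => ddP => dddP => dddx
Steps: 4


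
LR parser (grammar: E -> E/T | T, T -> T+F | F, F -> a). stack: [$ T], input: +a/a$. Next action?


shift '+' to continue T -> T+F
Action: shift


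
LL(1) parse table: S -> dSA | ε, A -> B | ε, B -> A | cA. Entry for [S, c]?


For [S, c]: ε is nullable and 'c' ∈ FOLLOW(S)
Entry: S -> ε


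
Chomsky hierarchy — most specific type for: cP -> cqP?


LHS has context (more than one symbol) and |LHS| ≤ |RHS|
Classification: Type 1 (Context-Sensitive)


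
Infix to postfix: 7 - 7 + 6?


Left to right (same or higher precedence on left)
Postfix: 7 7 - 6 +


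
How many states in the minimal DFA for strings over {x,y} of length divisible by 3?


Track length mod 3: states 0..2, accept at 0
Minimal DFA: 3 states


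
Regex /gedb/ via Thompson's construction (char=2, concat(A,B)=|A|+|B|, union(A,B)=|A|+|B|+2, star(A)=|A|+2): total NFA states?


Syntax tree has 4 char leaf(s), 0 union(s), 0 star(s)
chars contribute 4×2 = 8; each union adds +2; each star adds +2
Total: 8 + 0 + 0 = 8 states


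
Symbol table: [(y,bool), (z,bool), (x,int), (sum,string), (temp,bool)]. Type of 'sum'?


Lookup 'sum' → type string


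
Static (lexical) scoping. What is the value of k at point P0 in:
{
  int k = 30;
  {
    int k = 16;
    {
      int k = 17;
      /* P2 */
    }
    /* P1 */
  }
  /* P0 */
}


k declared in the same block as P0
k = 30


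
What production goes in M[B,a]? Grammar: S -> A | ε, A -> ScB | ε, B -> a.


For [B, a]: 'a' ∈ FIRST(a)
Entry: B -> a


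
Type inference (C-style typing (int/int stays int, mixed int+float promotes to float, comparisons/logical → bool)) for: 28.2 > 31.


Operand types: float > int
Rule: comparison yields bool
Result type: bool


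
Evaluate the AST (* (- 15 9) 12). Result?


Evaluate inner: (- 15 9) = 6
Evaluate root: (* 6 12) = 72
Result: 72


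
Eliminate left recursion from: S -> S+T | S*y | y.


Left-recursive alternatives: S+T, S*y; non-recursive: y
Introduce S': S -> yS', S' -> +TS' | *yS' | ε


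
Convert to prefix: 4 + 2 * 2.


'*' binds tighter: tree is (+ 4 (* 2 2))
Prefix: + 4 * 2 2


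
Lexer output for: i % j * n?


Scan left to right, longest-match per lexeme
Tokens: ID(i), OP(%), ID(j), OP(*), ID(n)


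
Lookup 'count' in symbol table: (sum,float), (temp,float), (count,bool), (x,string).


Lookup 'count' → type bool


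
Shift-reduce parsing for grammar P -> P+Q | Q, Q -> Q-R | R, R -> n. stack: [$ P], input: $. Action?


start symbol P on stack, input exhausted
Action: accept


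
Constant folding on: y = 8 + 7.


8 + 7 = 15 at compile time
Optimized: y = 15


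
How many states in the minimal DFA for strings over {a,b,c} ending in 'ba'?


Track the longest suffix of input matching a prefix of 'ba': 3 classes (prefixes of length 0..2)
Minimal DFA: 3 states


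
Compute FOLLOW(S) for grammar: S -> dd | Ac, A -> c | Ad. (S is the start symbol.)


$ ∈ FOLLOW(S). For each A -> αBβ: add FIRST(β)\{ε} to FOLLOW(B); if β nullable, add FOLLOW(A).
FOLLOW(S) = {$}


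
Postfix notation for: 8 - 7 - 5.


Left to right (same or higher precedence on left)
Postfix: 8 7 - 5 -


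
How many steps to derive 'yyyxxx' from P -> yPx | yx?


Derivation: P => yPx => yyPxx => yyyxxx
Steps: 3


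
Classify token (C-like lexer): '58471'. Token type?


Pattern: digits only
Type: INTEGER_LITERAL


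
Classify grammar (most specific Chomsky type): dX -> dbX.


LHS has context (more than one symbol) and |LHS| ≤ |RHS|
Classification: Type 1 (Context-Sensitive)


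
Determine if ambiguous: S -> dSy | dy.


balanced d^n…y^n: each string has a unique parse
Unambiguous


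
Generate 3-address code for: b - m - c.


Break into single-operator statements:
t1 = b - m
t2 = t1 - c


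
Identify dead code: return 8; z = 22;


statement follows a return and is unreachable
Dead: 'z = 22'


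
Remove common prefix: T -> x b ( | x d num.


Common prefix: 'x'
Factored: T -> x T', T' -> b ( | d num


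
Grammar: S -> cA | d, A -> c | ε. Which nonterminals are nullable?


A nonterminal is nullable iff some alternative derives ε (directly, or every symbol in it is nullable)
Nullable: {A}


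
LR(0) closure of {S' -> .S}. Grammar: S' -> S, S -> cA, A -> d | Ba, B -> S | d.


Start: S' -> .S
For each item with dot before a nonterminal B, add B -> .γ for every B-production
Closure: [S' -> .S, S -> .cA]


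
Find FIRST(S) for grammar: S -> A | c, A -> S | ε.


Per alternative of S: FIRST(A) = {c, ε}; FIRST(c) = {c}
FIRST(S) = {c, ε}


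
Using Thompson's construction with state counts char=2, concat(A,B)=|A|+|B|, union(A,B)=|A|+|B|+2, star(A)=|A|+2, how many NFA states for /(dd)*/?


Syntax tree has 2 char leaf(s), 0 union(s), 1 star(s)
chars contribute 2×2 = 4; each union adds +2; each star adds +2
Total: 4 + 0 + 2 = 6 states


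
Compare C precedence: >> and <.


'>>' is shift (level 8); '<' is relational (level 7)
Higher level binds tighter
'>>' has higher precedence than '<'


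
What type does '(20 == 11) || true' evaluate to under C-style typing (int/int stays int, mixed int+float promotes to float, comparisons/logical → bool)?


Operand types: bool || bool
Rule: logical operators take bool operands and yield bool
Result type: bool


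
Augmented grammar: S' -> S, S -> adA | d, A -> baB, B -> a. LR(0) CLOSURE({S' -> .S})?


Start: S' -> .S
For each item with dot before a nonterminal B, add B -> .γ for every B-production
Closure: [S' -> .S, S -> .adA, S -> .d]


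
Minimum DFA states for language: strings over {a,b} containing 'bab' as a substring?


KMP-style automaton: 3 progress states + 1 absorbing accept = 4
Minimal DFA: 4 states


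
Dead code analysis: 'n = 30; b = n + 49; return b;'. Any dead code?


n is read by b's definition; b is returned
No dead code


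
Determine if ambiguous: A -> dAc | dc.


balanced d^n…c^n: each string has a unique parse
Unambiguous


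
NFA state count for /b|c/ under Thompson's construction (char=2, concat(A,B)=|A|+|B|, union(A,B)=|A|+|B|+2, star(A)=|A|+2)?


Syntax tree has 2 char leaf(s), 1 union(s), 0 star(s)
chars contribute 2×2 = 4; each union adds +2; each star adds +2
Total: 4 + 2 + 0 = 6 states


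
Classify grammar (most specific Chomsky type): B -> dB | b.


Right-linear: every RHS is a terminal or a terminal followed by one nonterminal
Classification: Type 3 (Regular)


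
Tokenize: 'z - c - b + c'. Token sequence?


Scan left to right, longest-match per lexeme
Tokens: ID(z), OP(-), ID(c), OP(-), ID(b), OP(+), ID(c)


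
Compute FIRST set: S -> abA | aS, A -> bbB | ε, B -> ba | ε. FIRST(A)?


Per alternative of A: FIRST(bbB) = {b}; FIRST(ε) = {ε}
FIRST(A) = {b, ε}


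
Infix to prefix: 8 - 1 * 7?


'*' binds tighter: tree is (- 8 (* 1 7))
Prefix: - 8 * 1 7


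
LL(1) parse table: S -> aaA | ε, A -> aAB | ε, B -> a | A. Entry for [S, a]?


For [S, a]: 'a' ∈ FIRST(aaA)
Entry: S -> aaA


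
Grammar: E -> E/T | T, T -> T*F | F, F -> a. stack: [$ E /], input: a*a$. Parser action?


no handle ('E/' is not any RHS); shift 'a'
Action: shift


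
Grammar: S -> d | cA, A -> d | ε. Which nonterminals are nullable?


A nonterminal is nullable iff some alternative derives ε (directly, or every symbol in it is nullable)
Nullable: {A}
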